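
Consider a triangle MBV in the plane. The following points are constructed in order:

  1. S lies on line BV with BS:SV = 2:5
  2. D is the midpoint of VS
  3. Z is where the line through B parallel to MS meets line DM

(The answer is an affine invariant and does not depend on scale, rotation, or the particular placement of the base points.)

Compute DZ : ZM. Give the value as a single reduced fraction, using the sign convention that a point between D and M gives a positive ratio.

Set M = (0, 0), B = (1, 0), V = (0, 1); any affine frame gives the same invariant.
1. S lies on line BV with BS:SV = 2:5 ⇒ S = (5/7, 2/7)
2. D is the midpoint of VS ⇒ D = (5/14, 9/14)
3. Z is where the line through B parallel to MS meets line DM ⇒ Z = (-2/7, -18/35)
Z = D + t·(M−D) with t = 9/5, so DZ:ZM = t:(1−t) = 9/5:-4/5

DZ:ZM = -9/4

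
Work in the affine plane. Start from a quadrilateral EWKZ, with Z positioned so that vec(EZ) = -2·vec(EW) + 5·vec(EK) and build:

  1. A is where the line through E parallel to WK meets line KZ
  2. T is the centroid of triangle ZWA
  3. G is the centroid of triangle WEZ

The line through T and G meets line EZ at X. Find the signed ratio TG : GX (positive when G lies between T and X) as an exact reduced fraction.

Set E = (0, 0), W = (1, 0), K = (0, 1), Z = (-2, 5); any affine frame gives the same invariant.
1. A is where the line through E parallel to WK meets line KZ ⇒ A = (1, -1)
2. T is the centroid of triangle ZWA ⇒ T = (0, 4/3)
3. G is the centroid of triangle WEZ ⇒ G = (-1/3, 5/3)
line TG meets EZ at X = (-8/9, 20/9)
G = T + t·(X−T) with t = 3/8, so TG:GX = 3/8:5/8

TG:GX = 3/5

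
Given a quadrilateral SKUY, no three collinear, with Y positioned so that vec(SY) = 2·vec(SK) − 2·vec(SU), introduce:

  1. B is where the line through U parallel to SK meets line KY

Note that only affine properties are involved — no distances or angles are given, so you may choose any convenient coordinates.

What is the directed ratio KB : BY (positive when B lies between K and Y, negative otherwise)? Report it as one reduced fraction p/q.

KB:BY = -1/3

Choose coordinates S = (0, 0), K = (1, 0), U = (0, 1), Y = (2, -2).
1. B is where the line through U parallel to SK meets line KY ⇒ B = (1/2, 1)
B = K + t·(Y−K) with t = -1/2, so KB:BY = t:(1−t) = -1/2:3/2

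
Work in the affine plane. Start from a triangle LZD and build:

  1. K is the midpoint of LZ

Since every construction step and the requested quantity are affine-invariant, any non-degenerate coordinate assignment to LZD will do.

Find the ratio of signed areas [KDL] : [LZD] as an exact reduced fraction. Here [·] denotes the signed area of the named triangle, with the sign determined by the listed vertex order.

[KDL]:[LZD] = 1/2

Set L = (0, 0), Z = (1, 0), D = (0, 1); any affine frame gives the same invariant.
1. K is the midpoint of LZ ⇒ K = (1/2, 0)
2·[KDL] = 1/2, 2·[LZD] = 1
[KDL]:[LZD] = 1/2:1 = 1/2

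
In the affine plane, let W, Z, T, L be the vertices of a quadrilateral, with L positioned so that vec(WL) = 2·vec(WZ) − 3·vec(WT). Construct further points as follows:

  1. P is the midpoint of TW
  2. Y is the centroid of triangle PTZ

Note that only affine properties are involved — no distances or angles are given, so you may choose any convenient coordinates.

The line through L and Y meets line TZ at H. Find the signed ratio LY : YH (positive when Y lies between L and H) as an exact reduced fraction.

Work in coordinates with W = (0, 0), Z = (1, 0), T = (0, 1), L = (2, -3).
1. P is the midpoint of TW ⇒ P = (0, 1/2)
2. Y is the centroid of triangle PTZ ⇒ Y = (1/3, 1/2)
line LY meets TZ at H = (2/11, 9/11)
Y = L + t·(H−L) with t = 11/12, so LY:YH = 11/12:1/12

LY:YH = 11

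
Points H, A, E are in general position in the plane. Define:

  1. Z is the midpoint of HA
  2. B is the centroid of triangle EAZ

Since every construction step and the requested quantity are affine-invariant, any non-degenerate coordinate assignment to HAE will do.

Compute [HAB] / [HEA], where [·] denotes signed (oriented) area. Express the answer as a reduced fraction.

[HAB]:[HEA] = -1/3

Work in coordinates with H = (0, 0), A = (1, 0), E = (0, 1).
1. Z is the midpoint of HA ⇒ Z = (1/2, 0)
2. B is the centroid of triangle EAZ ⇒ B = (1/2, 1/3)
2·[HAB] = 1/3, 2·[HEA] = -1
[HAB]:[HEA] = 1/3:-1 = -1/3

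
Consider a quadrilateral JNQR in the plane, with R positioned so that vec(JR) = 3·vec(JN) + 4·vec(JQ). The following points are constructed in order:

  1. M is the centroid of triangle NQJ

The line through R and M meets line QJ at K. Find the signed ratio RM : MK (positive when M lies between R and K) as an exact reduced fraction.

Choose coordinates J = (0, 0), N = (1, 0), Q = (0, 1), R = (3, 4).
1. M is the centroid of triangle NQJ ⇒ M = (1/3, 1/3)
line RM meets QJ at K = (0, -1/8)
M = R + t·(K−R) with t = 8/9, so RM:MK = 8/9:1/9

RM:MK = 8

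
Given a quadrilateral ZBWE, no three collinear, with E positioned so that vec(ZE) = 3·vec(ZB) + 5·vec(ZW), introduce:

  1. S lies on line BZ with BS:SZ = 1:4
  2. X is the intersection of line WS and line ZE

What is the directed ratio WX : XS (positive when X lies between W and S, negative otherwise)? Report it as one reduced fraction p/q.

WX:XS = 3/4

Assign Z = (0, 0), B = (1, 0), W = (0, 1), E = (3, 5) — the answer is frame-independent, so this choice is without loss of generality.
1. S lies on line BZ with BS:SZ = 1:4 ⇒ S = (4/5, 0)
2. X is the intersection of line WS and line ZE ⇒ X = (12/35, 4/7)
X = W + t·(S−W) with t = 3/7, so WX:XS = t:(1−t) = 3/7:4/7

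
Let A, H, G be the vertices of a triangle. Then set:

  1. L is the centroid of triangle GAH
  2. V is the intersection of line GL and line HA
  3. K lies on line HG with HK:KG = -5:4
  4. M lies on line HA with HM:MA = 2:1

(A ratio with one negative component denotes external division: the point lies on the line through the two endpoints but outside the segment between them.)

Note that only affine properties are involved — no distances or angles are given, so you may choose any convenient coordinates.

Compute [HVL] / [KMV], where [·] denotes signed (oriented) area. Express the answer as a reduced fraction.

[HVL]:[KMV] = -1/5

Assign A = (0, 0), H = (1, 0), G = (0, 1) — the answer is frame-independent, so this choice is without loss of generality.
1. L is the centroid of triangle GAH ⇒ L = (1/3, 1/3)
2. V is the intersection of line GL and line HA ⇒ V = (1/2, 0)
3. K lies on line HG with HK:KG = -5:4 ⇒ K = (-4, 5)
4. M lies on line HA with HM:MA = 2:1 ⇒ M = (1/3, 0)
2·[HVL] = -1/6, 2·[KMV] = 5/6
[HVL]:[KMV] = -1/6:5/6 = -1/5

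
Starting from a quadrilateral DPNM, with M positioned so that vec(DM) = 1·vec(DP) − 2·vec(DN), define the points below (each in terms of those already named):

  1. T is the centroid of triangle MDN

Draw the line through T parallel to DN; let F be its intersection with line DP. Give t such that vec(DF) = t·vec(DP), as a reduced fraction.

Set D = (0, 0), P = (1, 0), N = (0, 1), M = (1, -2); any affine frame gives the same invariant.
1. T is the centroid of triangle MDN ⇒ T = (1/3, -1/3)
through T parallel to DN: direction (0, 1); meets DP at F = (1/3, 0)
F = D + t·(P−D) with t = 1/3

t = 1/3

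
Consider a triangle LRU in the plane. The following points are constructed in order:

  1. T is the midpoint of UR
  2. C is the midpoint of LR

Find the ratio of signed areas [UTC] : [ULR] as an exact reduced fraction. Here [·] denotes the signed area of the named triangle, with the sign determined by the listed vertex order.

[UTC]:[ULR] = -1/4

Assign L = (0, 0), R = (1, 0), U = (0, 1) — the answer is frame-independent, so this choice is without loss of generality.
1. T is the midpoint of UR ⇒ T = (1/2, 1/2)
2. C is the midpoint of LR ⇒ C = (1/2, 0)
2·[UTC] = -1/4, 2·[ULR] = 1
[UTC]:[ULR] = -1/4:1 = -1/4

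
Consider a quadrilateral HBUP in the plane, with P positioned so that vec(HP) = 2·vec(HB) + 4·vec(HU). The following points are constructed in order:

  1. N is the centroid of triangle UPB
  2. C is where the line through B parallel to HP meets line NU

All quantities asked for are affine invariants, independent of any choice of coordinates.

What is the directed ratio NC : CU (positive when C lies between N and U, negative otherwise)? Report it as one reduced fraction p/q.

NC:CU = -5/9

Assign H = (0, 0), B = (1, 0), U = (0, 1), P = (2, 4) — the answer is frame-independent, so this choice is without loss of generality.
1. N is the centroid of triangle UPB ⇒ N = (1, 5/3)
2. C is where the line through B parallel to HP meets line NU ⇒ C = (9/4, 5/2)
C = N + t·(U−N) with t = -5/4, so NC:CU = t:(1−t) = -5/4:9/4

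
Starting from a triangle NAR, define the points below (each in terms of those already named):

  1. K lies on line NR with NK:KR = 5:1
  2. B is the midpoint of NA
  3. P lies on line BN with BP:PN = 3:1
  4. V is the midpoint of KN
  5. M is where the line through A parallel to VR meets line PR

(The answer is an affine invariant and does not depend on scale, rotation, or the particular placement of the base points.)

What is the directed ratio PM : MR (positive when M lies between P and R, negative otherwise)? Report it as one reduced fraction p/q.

PM:MR = -7/8

Set N = (0, 0), A = (1, 0), R = (0, 1); any affine frame gives the same invariant.
1. K lies on line NR with NK:KR = 5:1 ⇒ K = (0, 5/6)
2. B is the midpoint of NA ⇒ B = (1/2, 0)
3. P lies on line BN with BP:PN = 3:1 ⇒ P = (1/8, 0)
4. V is the midpoint of KN ⇒ V = (0, 5/12)
5. M is where the line through A parallel to VR meets line PR ⇒ M = (1, -7)
M = P + t·(R−P) with t = -7, so PM:MR = t:(1−t) = -7:8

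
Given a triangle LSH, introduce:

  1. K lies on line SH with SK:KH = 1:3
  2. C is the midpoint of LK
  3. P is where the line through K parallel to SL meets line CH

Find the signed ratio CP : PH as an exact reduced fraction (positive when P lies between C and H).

CP:PH = 1/6

Choose coordinates L = (0, 0), S = (1, 0), H = (0, 1).
1. K lies on line SH with SK:KH = 1:3 ⇒ K = (3/4, 1/4)
2. C is the midpoint of LK ⇒ C = (3/8, 1/8)
3. P is where the line through K parallel to SL meets line CH ⇒ P = (9/28, 1/4)
P = C + t·(H−C) with t = 1/7, so CP:PH = t:(1−t) = 1/7:6/7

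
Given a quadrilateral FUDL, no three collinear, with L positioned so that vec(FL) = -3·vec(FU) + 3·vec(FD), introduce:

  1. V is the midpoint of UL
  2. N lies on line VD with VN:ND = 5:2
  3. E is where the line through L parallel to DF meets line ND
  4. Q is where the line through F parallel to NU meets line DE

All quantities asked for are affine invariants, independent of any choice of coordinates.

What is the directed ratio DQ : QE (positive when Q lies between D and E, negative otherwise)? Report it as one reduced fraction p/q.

DQ:QE = 6

Work in coordinates with F = (0, 0), U = (1, 0), D = (0, 1), L = (-3, 3).
1. V is the midpoint of UL ⇒ V = (-1, 3/2)
2. N lies on line VD with VN:ND = 5:2 ⇒ N = (-2/7, 8/7)
3. E is where the line through L parallel to DF meets line ND ⇒ E = (-3, 5/2)
4. Q is where the line through F parallel to NU meets line DE ⇒ Q = (-18/7, 16/7)
Q = D + t·(E−D) with t = 6/7, so DQ:QE = t:(1−t) = 6/7:1/7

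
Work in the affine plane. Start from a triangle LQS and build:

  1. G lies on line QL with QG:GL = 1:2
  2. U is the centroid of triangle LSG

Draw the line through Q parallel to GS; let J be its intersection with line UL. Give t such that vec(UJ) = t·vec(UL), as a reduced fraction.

Assign L = (0, 0), Q = (1, 0), S = (0, 1) — the answer is frame-independent, so this choice is without loss of generality.
1. G lies on line QL with QG:GL = 1:2 ⇒ G = (2/3, 0)
2. U is the centroid of triangle LSG ⇒ U = (2/9, 1/3)
through Q parallel to GS: direction (-2/3, 1); meets UL at J = (1/2, 3/4)
J = U + t·(L−U) with t = -5/4

t = -5/4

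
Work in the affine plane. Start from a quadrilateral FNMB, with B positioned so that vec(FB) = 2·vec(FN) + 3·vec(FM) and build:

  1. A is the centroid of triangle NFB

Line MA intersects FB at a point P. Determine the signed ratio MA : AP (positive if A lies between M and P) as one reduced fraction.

MA:AP = -3

Choose coordinates F = (0, 0), N = (1, 0), M = (0, 1), B = (2, 3).
1. A is the centroid of triangle NFB ⇒ A = (1, 1)
line MA meets FB at P = (2/3, 1)
A = M + t·(P−M) with t = 3/2, so MA:AP = 3/2:-1/2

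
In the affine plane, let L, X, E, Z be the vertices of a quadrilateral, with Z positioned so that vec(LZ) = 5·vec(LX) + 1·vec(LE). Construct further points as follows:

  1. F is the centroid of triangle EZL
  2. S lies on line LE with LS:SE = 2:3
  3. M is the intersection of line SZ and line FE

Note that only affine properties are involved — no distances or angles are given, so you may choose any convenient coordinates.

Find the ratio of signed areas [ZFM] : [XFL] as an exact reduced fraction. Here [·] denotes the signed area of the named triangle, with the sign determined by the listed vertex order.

Work in coordinates with L = (0, 0), X = (1, 0), E = (0, 1), Z = (5, 1).
1. F is the centroid of triangle EZL ⇒ F = (5/3, 2/3)
2. S lies on line LE with LS:SE = 2:3 ⇒ S = (0, 2/5)
3. M is the intersection of line SZ and line FE ⇒ M = (15/8, 5/8)
2·[ZFM] = 5/24, 2·[XFL] = 2/3
[ZFM]:[XFL] = 5/24:2/3 = 5/16

[ZFM]:[XFL] = 5/16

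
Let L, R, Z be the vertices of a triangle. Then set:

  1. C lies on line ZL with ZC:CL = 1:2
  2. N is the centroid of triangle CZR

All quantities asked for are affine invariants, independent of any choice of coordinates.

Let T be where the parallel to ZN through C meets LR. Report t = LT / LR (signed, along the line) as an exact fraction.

Work in coordinates with L = (0, 0), R = (1, 0), Z = (0, 1).
1. C lies on line ZL with ZC:CL = 1:2 ⇒ C = (0, 2/3)
2. N is the centroid of triangle CZR ⇒ N = (1/3, 5/9)
through C parallel to ZN: direction (1/3, -4/9); meets LR at T = (1/2, 0)
T = L + t·(R−L) with t = 1/2

t = 1/2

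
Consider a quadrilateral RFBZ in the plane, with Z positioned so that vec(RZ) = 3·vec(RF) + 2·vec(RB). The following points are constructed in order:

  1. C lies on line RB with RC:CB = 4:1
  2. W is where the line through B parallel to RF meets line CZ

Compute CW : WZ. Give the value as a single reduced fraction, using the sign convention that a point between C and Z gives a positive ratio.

Set R = (0, 0), F = (1, 0), B = (0, 1), Z = (3, 2); any affine frame gives the same invariant.
1. C lies on line RB with RC:CB = 4:1 ⇒ C = (0, 4/5)
2. W is where the line through B parallel to RF meets line CZ ⇒ W = (1/2, 1)
W = C + t·(Z−C) with t = 1/6, so CW:WZ = t:(1−t) = 1/6:5/6

CW:WZ = 1/5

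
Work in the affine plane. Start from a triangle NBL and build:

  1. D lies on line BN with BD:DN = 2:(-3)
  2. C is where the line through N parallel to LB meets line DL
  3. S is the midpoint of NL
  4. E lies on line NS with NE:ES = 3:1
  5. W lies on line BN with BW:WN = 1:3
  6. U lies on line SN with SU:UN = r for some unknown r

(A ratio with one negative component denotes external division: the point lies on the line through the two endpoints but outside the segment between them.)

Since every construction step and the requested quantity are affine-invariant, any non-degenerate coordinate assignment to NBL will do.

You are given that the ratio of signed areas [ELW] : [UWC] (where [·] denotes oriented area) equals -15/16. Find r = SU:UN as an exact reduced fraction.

r = 4/5

Work in coordinates with N = (0, 0), B = (1, 0), L = (0, 1).
1. D lies on line BN with BD:DN = 2:(-3) ⇒ D = (3, 0)
2. C is where the line through N parallel to LB meets line DL ⇒ C = (-3/2, 3/2)
3. S is the midpoint of NL ⇒ S = (0, 1/2)
4. E lies on line NS with NE:ES = 3:1 ⇒ E = (0, 3/8)
5. W lies on line BN with BW:WN = 1:3 ⇒ W = (3/4, 0)
6. With SU:UN = r, write λ = r/(r+1) so U = S + λ·(N−S); U is affine-linear in λ
Every point depending on U is an affine combination of U and λ-independent points, so each such coordinate is linear in λ; the λ² term in each signed area is a multiple of (N−S)×(N−S) = 0, so 2·[ELW] and 2·[UWC] are each linear in λ. Evaluating at λ=0 and λ=1:
  2·[ELW] = -15/32,   2·[UWC] = 9/8·λ
So [ELW]:[UWC] = (-15/32) / (9/8·λ). Setting this equal to -15/16:
  -15/32 = -15/16·(9/8·λ)  ⇒  λ = 4/9
Then r = λ/(1−λ) = (4/9)/(5/9) = 4/5. Check: with r = 4/5, U = (0, 5/18) and [ELW]:[UWC] = -15/16 as required.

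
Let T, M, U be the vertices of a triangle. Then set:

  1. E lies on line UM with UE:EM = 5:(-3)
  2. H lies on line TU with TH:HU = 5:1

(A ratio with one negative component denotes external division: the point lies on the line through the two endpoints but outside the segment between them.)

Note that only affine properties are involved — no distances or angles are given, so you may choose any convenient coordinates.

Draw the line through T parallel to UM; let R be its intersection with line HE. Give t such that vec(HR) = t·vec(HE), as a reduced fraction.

Set T = (0, 0), M = (1, 0), U = (0, 1); any affine frame gives the same invariant.
1. E lies on line UM with UE:EM = 5:(-3) ⇒ E = (5/2, -3/2)
2. H lies on line TU with TH:HU = 5:1 ⇒ H = (0, 5/6)
through T parallel to UM: direction (1, -1); meets HE at R = (-25/2, 25/2)
R = H + t·(E−H) with t = -5

t = -5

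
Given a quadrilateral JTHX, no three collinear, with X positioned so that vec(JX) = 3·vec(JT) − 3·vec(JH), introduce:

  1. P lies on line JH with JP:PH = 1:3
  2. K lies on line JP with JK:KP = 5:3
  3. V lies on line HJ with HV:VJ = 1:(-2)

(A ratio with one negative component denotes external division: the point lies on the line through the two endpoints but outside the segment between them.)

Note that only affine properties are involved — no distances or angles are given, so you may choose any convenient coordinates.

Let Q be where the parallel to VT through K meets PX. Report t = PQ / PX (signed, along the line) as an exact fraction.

Work in coordinates with J = (0, 0), T = (1, 0), H = (0, 1), X = (3, -3).
1. P lies on line JH with JP:PH = 1:3 ⇒ P = (0, 1/4)
2. K lies on line JP with JK:KP = 5:3 ⇒ K = (0, 5/32)
3. V lies on line HJ with HV:VJ = 1:(-2) ⇒ V = (0, 2)
through K parallel to VT: direction (1, -2); meets PX at Q = (-9/88, 127/352)
Q = P + t·(X−P) with t = -3/88

t = -3/88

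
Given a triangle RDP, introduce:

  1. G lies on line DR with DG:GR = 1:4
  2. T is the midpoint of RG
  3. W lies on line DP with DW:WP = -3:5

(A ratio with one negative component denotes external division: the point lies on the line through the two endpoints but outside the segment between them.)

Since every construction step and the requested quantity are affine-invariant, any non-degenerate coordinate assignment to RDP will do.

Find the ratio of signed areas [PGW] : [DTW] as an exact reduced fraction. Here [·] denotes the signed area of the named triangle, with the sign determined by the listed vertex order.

[PGW]:[DTW] = 5/9

Choose coordinates R = (0, 0), D = (1, 0), P = (0, 1).
1. G lies on line DR with DG:GR = 1:4 ⇒ G = (4/5, 0)
2. T is the midpoint of RG ⇒ T = (2/5, 0)
3. W lies on line DP with DW:WP = -3:5 ⇒ W = (5/2, -3/2)
2·[PGW] = 1/2, 2·[DTW] = 9/10
[PGW]:[DTW] = 1/2:9/10 = 5/9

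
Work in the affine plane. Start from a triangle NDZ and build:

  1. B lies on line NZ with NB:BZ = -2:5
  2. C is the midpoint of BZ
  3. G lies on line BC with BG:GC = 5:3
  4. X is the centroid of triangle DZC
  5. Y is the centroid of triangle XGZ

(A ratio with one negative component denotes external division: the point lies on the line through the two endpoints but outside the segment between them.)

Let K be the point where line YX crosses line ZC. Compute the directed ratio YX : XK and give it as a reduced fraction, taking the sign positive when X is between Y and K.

Set N = (0, 0), D = (1, 0), Z = (0, 1); any affine frame gives the same invariant.
1. B lies on line NZ with NB:BZ = -2:5 ⇒ B = (0, -2/3)
2. C is the midpoint of BZ ⇒ C = (0, 1/6)
3. G lies on line BC with BG:GC = 5:3 ⇒ G = (0, -7/48)
4. X is the centroid of triangle DZC ⇒ X = (1/3, 7/18)
5. Y is the centroid of triangle XGZ ⇒ Y = (1/9, 179/432)
line YX meets ZC at K = (0, 41/96)
X = Y + t·(K−Y) with t = -2, so YX:XK = -2:3

YX:XK = -2/3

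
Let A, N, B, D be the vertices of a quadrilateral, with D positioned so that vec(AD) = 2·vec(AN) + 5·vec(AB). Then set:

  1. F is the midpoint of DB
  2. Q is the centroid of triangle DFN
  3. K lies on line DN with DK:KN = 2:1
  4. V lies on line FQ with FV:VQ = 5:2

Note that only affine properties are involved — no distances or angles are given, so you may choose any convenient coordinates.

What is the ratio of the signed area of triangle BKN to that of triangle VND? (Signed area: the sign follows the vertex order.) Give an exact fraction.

[BKN]:[VND] = -14/11

Assign A = (0, 0), N = (1, 0), B = (0, 1), D = (2, 5) — the answer is frame-independent, so this choice is without loss of generality.
1. F is the midpoint of DB ⇒ F = (1, 3)
2. Q is the centroid of triangle DFN ⇒ Q = (4/3, 8/3)
3. K lies on line DN with DK:KN = 2:1 ⇒ K = (4/3, 5/3)
4. V lies on line FQ with FV:VQ = 5:2 ⇒ V = (26/21, 58/21)
2·[BKN] = -2, 2·[VND] = 11/7
[BKN]:[VND] = -2:11/7 = -14/11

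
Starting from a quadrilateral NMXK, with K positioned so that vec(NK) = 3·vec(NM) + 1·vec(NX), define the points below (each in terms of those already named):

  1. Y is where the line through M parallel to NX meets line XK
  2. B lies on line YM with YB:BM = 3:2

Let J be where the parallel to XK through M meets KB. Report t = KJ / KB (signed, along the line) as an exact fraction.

Set N = (0, 0), M = (1, 0), X = (0, 1), K = (3, 1); any affine frame gives the same invariant.
1. Y is where the line through M parallel to NX meets line XK ⇒ Y = (1, 1)
2. B lies on line YM with YB:BM = 3:2 ⇒ B = (1, 2/5)
through M parallel to XK: direction (3, 0); meets KB at J = (-1/3, 0)
J = K + t·(B−K) with t = 5/3

t = 5/3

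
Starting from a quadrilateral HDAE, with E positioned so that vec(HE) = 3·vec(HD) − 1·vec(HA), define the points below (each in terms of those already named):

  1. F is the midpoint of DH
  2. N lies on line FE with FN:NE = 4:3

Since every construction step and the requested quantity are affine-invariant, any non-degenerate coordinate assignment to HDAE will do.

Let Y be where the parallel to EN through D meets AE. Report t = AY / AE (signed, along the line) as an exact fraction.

Choose coordinates H = (0, 0), D = (1, 0), A = (0, 1), E = (3, -1).
1. F is the midpoint of DH ⇒ F = (1/2, 0)
2. N lies on line FE with FN:NE = 4:3 ⇒ N = (27/14, -4/7)
through D parallel to EN: direction (-15/14, 3/7); meets AE at Y = (9/4, -1/2)
Y = A + t·(E−A) with t = 3/4

t = 3/4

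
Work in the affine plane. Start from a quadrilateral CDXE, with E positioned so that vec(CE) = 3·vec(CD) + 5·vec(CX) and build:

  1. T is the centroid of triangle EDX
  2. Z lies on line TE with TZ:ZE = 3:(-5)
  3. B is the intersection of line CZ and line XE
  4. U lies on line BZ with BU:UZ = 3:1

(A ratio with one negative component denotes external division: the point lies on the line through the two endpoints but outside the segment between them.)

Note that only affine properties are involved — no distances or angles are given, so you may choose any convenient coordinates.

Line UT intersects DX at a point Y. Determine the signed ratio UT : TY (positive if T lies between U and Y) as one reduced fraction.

Set C = (0, 0), D = (1, 0), X = (0, 1), E = (3, 5); any affine frame gives the same invariant.
1. T is the centroid of triangle EDX ⇒ T = (4/3, 2)
2. Z lies on line TE with TZ:ZE = 3:(-5) ⇒ Z = (-7/6, -5/2)
3. B is the intersection of line CZ and line XE ⇒ B = (21/17, 45/17)
4. U lies on line BZ with BU:UZ = 3:1 ⇒ U = (-77/136, -165/136)
line UT meets DX at Y = (139/298, 159/298)
T = U + t·(Y−U) with t = 149/81, so UT:TY = 149/81:-68/81

UT:TY = -149/68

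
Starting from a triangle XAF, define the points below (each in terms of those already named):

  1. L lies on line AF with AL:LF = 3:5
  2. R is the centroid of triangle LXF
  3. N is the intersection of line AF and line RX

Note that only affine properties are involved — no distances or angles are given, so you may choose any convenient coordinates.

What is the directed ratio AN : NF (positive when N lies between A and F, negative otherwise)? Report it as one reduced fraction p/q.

Set X = (0, 0), A = (1, 0), F = (0, 1); any affine frame gives the same invariant.
1. L lies on line AF with AL:LF = 3:5 ⇒ L = (5/8, 3/8)
2. R is the centroid of triangle LXF ⇒ R = (5/24, 11/24)
3. N is the intersection of line AF and line RX ⇒ N = (5/16, 11/16)
N = A + t·(F−A) with t = 11/16, so AN:NF = t:(1−t) = 11/16:5/16

AN:NF = 11/5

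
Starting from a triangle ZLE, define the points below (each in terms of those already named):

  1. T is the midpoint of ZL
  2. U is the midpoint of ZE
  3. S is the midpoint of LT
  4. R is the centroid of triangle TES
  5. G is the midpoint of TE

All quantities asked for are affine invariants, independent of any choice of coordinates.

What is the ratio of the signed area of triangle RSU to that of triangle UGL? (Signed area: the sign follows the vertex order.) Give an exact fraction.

[RSU]:[UGL] = 2/3

Set Z = (0, 0), L = (1, 0), E = (0, 1); any affine frame gives the same invariant.
1. T is the midpoint of ZL ⇒ T = (1/2, 0)
2. U is the midpoint of ZE ⇒ U = (0, 1/2)
3. S is the midpoint of LT ⇒ S = (3/4, 0)
4. R is the centroid of triangle TES ⇒ R = (5/12, 1/3)
5. G is the midpoint of TE ⇒ G = (1/4, 1/2)
2·[RSU] = -1/12, 2·[UGL] = -1/8
[RSU]:[UGL] = -1/12:-1/8 = 2/3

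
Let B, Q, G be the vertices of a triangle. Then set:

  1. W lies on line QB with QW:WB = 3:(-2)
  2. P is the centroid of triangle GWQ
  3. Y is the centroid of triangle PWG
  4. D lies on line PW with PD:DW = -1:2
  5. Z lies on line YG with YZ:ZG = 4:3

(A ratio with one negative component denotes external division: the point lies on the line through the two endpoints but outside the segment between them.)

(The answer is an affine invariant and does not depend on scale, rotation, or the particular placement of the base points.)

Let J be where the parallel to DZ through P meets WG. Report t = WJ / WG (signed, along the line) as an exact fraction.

Work in coordinates with B = (0, 0), Q = (1, 0), G = (0, 1).
1. W lies on line QB with QW:WB = 3:(-2) ⇒ W = (-2, 0)
2. P is the centroid of triangle GWQ ⇒ P = (-1/3, 1/3)
3. Y is the centroid of triangle PWG ⇒ Y = (-7/9, 4/9)
4. D lies on line PW with PD:DW = -1:2 ⇒ D = (4/3, 2/3)
5. Z lies on line YG with YZ:ZG = 4:3 ⇒ Z = (-1/3, 16/21)
through P parallel to DZ: direction (-5/3, 2/21); meets WG at J = (-16/13, 5/13)
J = W + t·(G−W) with t = 5/13

t = 5/13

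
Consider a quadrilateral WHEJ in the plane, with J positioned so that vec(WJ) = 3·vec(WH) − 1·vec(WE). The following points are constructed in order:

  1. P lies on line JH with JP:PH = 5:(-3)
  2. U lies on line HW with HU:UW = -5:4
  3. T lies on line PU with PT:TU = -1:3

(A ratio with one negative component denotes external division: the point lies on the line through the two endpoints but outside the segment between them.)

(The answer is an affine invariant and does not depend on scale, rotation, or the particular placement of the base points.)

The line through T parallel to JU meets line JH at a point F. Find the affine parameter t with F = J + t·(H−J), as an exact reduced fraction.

t = 15/4

Work in coordinates with W = (0, 0), H = (1, 0), E = (0, 1), J = (3, -1).
1. P lies on line JH with JP:PH = 5:(-3) ⇒ P = (-2, 3/2)
2. U lies on line HW with HU:UW = -5:4 ⇒ U = (-4, 0)
3. T lies on line PU with PT:TU = -1:3 ⇒ T = (-1, 9/4)
through T parallel to JU: direction (-7, 1); meets JH at F = (-9/2, 11/4)
F = J + t·(H−J) with t = 15/4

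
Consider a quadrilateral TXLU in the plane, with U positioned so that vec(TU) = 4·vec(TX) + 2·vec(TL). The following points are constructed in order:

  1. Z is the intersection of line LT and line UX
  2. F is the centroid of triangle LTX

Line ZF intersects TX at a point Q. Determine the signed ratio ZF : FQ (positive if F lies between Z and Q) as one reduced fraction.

Work in coordinates with T = (0, 0), X = (1, 0), L = (0, 1), U = (4, 2).
1. Z is the intersection of line LT and line UX ⇒ Z = (0, -2/3)
2. F is the centroid of triangle LTX ⇒ F = (1/3, 1/3)
line ZF meets TX at Q = (2/9, 0)
F = Z + t·(Q−Z) with t = 3/2, so ZF:FQ = 3/2:-1/2

ZF:FQ = -3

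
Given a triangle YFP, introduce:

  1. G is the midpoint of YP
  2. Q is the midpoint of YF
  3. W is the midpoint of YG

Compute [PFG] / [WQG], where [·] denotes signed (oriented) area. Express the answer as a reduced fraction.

[PFG]:[WQG] = -4

Choose coordinates Y = (0, 0), F = (1, 0), P = (0, 1).
1. G is the midpoint of YP ⇒ G = (0, 1/2)
2. Q is the midpoint of YF ⇒ Q = (1/2, 0)
3. W is the midpoint of YG ⇒ W = (0, 1/4)
2·[PFG] = -1/2, 2·[WQG] = 1/8
[PFG]:[WQG] = -1/2:1/8 = -4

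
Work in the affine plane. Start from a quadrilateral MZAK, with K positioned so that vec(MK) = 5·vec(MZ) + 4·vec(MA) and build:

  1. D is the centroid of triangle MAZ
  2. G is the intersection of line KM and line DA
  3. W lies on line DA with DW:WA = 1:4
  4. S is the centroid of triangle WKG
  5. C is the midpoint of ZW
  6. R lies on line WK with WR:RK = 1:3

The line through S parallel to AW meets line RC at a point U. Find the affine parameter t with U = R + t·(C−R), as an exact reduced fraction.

Work in coordinates with M = (0, 0), Z = (1, 0), A = (0, 1), K = (5, 4).
1. D is the centroid of triangle MAZ ⇒ D = (1/3, 1/3)
2. G is the intersection of line KM and line DA ⇒ G = (5/14, 2/7)
3. W lies on line DA with DW:WA = 1:4 ⇒ W = (4/15, 7/15)
4. S is the centroid of triangle WKG ⇒ S = (1181/630, 499/315)
5. C is the midpoint of ZW ⇒ C = (19/30, 7/30)
6. R lies on line WK with WR:RK = 1:3 ⇒ R = (29/20, 27/20)
through S parallel to AW: direction (4/15, -8/15); meets RC at U = (877/495, 886/495)
U = R + t·(C−R) with t = -13/33

t = -13/33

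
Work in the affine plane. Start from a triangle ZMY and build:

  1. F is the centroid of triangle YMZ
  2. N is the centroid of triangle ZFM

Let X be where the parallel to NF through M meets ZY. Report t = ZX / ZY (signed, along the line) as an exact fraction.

t = 2

Choose coordinates Z = (0, 0), M = (1, 0), Y = (0, 1).
1. F is the centroid of triangle YMZ ⇒ F = (1/3, 1/3)
2. N is the centroid of triangle ZFM ⇒ N = (4/9, 1/9)
through M parallel to NF: direction (-1/9, 2/9); meets ZY at X = (0, 2)
X = Z + t·(Y−Z) with t = 2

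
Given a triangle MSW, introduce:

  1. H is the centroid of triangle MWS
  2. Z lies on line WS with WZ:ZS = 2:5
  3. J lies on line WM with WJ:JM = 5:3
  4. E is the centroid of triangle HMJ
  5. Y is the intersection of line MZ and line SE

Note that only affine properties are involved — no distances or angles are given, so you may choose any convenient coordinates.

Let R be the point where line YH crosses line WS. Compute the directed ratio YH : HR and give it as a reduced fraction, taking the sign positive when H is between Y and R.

YH:HR = 117/118

Assign M = (0, 0), S = (1, 0), W = (0, 1) — the answer is frame-independent, so this choice is without loss of generality.
1. H is the centroid of triangle MWS ⇒ H = (1/3, 1/3)
2. Z lies on line WS with WZ:ZS = 2:5 ⇒ Z = (2/7, 5/7)
3. J lies on line WM with WJ:JM = 5:3 ⇒ J = (0, 3/8)
4. E is the centroid of triangle HMJ ⇒ E = (1/9, 17/72)
5. Y is the intersection of line MZ and line SE ⇒ Y = (17/177, 85/354)
line YH meets WS at R = (67/117, 50/117)
H = Y + t·(R−Y) with t = 117/235, so YH:HR = 117/235:118/235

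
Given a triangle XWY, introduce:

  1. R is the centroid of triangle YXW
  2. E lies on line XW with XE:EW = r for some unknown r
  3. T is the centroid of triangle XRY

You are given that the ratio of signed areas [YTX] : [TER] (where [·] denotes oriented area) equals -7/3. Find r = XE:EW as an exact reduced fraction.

r = 4/3

Assign X = (0, 0), W = (1, 0), Y = (0, 1) — the answer is frame-independent, so this choice is without loss of generality.
1. R is the centroid of triangle YXW ⇒ R = (1/3, 1/3)
2. With XE:EW = r, write λ = r/(r+1) so E = X + λ·(W−X); E is affine-linear in λ
3. T is the centroid of triangle XRY ⇒ T = (1/9, 4/9)
Every point depending on E is an affine combination of E and λ-independent points, so each such coordinate is linear in λ; the λ² term in each signed area is a multiple of (W−X)×(W−X) = 0, so 2·[YTX] and 2·[TER] are each linear in λ. Evaluating at λ=0 and λ=1:
  2·[YTX] = -1/9,   2·[TER] = -1/9·λ + 1/9
So [YTX]:[TER] = (-1/9) / (-1/9·λ + 1/9). Setting this equal to -7/3:
  -1/9 = -7/3·(-1/9·λ + 1/9)  ⇒  λ = 4/7
Then r = λ/(1−λ) = (4/7)/(3/7) = 4/3. Check: with r = 4/3, E = (4/7, 0) and [YTX]:[TER] = -7/3 as required.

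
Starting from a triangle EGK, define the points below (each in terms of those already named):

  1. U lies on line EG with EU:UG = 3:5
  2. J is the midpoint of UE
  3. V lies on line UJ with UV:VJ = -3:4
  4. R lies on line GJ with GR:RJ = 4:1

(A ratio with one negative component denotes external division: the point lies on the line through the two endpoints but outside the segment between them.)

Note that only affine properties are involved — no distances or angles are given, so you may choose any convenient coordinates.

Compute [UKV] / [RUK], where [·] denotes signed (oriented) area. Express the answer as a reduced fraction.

Assign E = (0, 0), G = (1, 0), K = (0, 1) — the answer is frame-independent, so this choice is without loss of generality.
1. U lies on line EG with EU:UG = 3:5 ⇒ U = (3/8, 0)
2. J is the midpoint of UE ⇒ J = (3/16, 0)
3. V lies on line UJ with UV:VJ = -3:4 ⇒ V = (15/16, 0)
4. R lies on line GJ with GR:RJ = 4:1 ⇒ R = (7/20, 0)
2·[UKV] = -9/16, 2·[RUK] = 1/40
[UKV]:[RUK] = -9/16:1/40 = -45/2

[UKV]:[RUK] = -45/2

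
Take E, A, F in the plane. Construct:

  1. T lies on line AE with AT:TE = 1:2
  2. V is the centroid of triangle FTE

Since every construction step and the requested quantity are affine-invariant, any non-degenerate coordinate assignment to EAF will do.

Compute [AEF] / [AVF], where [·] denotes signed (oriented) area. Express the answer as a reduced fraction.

Set E = (0, 0), A = (1, 0), F = (0, 1); any affine frame gives the same invariant.
1. T lies on line AE with AT:TE = 1:2 ⇒ T = (2/3, 0)
2. V is the centroid of triangle FTE ⇒ V = (2/9, 1/3)
2·[AEF] = -1, 2·[AVF] = -4/9
[AEF]:[AVF] = -1:-4/9 = 9/4

[AEF]:[AVF] = 9/4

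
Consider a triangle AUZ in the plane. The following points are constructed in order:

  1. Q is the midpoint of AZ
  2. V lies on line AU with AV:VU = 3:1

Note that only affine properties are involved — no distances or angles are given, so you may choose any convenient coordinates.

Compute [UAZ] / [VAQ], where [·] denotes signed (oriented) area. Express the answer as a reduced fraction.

[UAZ]:[VAQ] = 8/3

Choose coordinates A = (0, 0), U = (1, 0), Z = (0, 1).
1. Q is the midpoint of AZ ⇒ Q = (0, 1/2)
2. V lies on line AU with AV:VU = 3:1 ⇒ V = (3/4, 0)
2·[UAZ] = -1, 2·[VAQ] = -3/8
[UAZ]:[VAQ] = -1:-3/8 = 8/3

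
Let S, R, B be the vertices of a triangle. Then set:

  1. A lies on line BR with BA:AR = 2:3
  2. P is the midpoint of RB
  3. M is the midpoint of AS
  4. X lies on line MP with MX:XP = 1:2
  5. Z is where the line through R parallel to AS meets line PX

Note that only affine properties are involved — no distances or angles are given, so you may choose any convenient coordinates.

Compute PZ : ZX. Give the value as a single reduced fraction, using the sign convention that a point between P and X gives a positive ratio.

PZ:ZX = -15/17

Work in coordinates with S = (0, 0), R = (1, 0), B = (0, 1).
1. A lies on line BR with BA:AR = 2:3 ⇒ A = (2/5, 3/5)
2. P is the midpoint of RB ⇒ P = (1/2, 1/2)
3. M is the midpoint of AS ⇒ M = (1/5, 3/10)
4. X lies on line MP with MX:XP = 1:2 ⇒ X = (3/10, 11/30)
5. Z is where the line through R parallel to AS meets line PX ⇒ Z = (2, 3/2)
Z = P + t·(X−P) with t = -15/2, so PZ:ZX = t:(1−t) = -15/2:17/2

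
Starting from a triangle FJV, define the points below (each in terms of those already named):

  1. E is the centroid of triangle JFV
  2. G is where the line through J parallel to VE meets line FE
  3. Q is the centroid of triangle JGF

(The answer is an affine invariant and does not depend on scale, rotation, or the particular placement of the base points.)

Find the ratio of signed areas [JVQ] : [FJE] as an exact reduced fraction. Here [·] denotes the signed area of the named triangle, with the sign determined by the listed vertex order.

Work in coordinates with F = (0, 0), J = (1, 0), V = (0, 1).
1. E is the centroid of triangle JFV ⇒ E = (1/3, 1/3)
2. G is where the line through J parallel to VE meets line FE ⇒ G = (2/3, 2/3)
3. Q is the centroid of triangle JGF ⇒ Q = (5/9, 2/9)
2·[JVQ] = 2/9, 2·[FJE] = 1/3
[JVQ]:[FJE] = 2/9:1/3 = 2/3

[JVQ]:[FJE] = 2/3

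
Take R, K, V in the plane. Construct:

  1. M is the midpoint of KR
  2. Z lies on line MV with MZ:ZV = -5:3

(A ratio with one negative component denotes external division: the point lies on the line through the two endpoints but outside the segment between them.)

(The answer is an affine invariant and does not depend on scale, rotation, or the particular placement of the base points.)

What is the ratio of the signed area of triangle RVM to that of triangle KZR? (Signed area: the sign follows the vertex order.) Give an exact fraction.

Work in coordinates with R = (0, 0), K = (1, 0), V = (0, 1).
1. M is the midpoint of KR ⇒ M = (1/2, 0)
2. Z lies on line MV with MZ:ZV = -5:3 ⇒ Z = (-3/4, 5/2)
2·[RVM] = -1/2, 2·[KZR] = 5/2
[RVM]:[KZR] = -1/2:5/2 = -1/5

[RVM]:[KZR] = -1/5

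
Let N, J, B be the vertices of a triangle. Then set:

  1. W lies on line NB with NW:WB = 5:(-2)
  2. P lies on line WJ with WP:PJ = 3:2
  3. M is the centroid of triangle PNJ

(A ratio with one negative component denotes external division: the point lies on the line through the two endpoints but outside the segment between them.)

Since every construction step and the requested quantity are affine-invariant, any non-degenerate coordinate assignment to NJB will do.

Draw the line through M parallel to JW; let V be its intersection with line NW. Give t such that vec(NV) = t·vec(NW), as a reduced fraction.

Choose coordinates N = (0, 0), J = (1, 0), B = (0, 1).
1. W lies on line NB with NW:WB = 5:(-2) ⇒ W = (0, 5/3)
2. P lies on line WJ with WP:PJ = 3:2 ⇒ P = (3/5, 2/3)
3. M is the centroid of triangle PNJ ⇒ M = (8/15, 2/9)
through M parallel to JW: direction (-1, 5/3); meets NW at V = (0, 10/9)
V = N + t·(W−N) with t = 2/3

t = 2/3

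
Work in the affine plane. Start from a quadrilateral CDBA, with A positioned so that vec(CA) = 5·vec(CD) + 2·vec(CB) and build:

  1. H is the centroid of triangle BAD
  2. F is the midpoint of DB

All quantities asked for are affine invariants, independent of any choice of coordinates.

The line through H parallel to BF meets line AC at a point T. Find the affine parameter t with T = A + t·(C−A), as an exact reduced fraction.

Set C = (0, 0), D = (1, 0), B = (0, 1), A = (5, 2); any affine frame gives the same invariant.
1. H is the centroid of triangle BAD ⇒ H = (2, 1)
2. F is the midpoint of DB ⇒ F = (1/2, 1/2)
through H parallel to BF: direction (1/2, -1/2); meets AC at T = (15/7, 6/7)
T = A + t·(C−A) with t = 4/7

t = 4/7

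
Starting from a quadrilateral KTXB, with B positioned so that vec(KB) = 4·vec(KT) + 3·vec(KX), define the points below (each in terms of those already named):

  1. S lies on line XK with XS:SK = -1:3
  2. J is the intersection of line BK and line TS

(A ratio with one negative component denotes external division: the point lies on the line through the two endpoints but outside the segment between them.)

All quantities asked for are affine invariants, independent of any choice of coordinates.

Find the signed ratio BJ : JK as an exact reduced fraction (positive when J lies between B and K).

BJ:JK = 5

Work in coordinates with K = (0, 0), T = (1, 0), X = (0, 1), B = (4, 3).
1. S lies on line XK with XS:SK = -1:3 ⇒ S = (0, 3/2)
2. J is the intersection of line BK and line TS ⇒ J = (2/3, 1/2)
J = B + t·(K−B) with t = 5/6, so BJ:JK = t:(1−t) = 5/6:1/6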